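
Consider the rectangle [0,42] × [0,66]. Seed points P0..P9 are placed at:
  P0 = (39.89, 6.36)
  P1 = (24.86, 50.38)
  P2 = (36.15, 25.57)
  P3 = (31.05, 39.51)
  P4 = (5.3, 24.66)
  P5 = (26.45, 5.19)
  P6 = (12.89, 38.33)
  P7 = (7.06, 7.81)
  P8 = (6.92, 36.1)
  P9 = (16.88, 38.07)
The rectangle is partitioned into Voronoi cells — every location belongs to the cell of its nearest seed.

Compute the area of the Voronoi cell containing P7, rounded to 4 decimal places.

Area of P7's cell: 281.0605

1. box [0,42]×[0,66]: [(0, 0) (42, 0) (42, 66) (0, 66)]
2. ⊥bis P7·P0 via (23.475,7.085): [(0, 0) (23.1621, 0) (26.0771, 66) (0, 66)]  |A|=1624.8927
3. ⊥bis P7·P1 via (15.96,29.095): [(0, 35.7684) (0, 0) (23.1621, 0) (24.2932, 25.6106)]  |A|=731.0624
4. ⊥bis P7·P2 via (21.605,16.69): [(13.3705, 30.1778) (0, 35.7684) (0, 0) (23.1621, 0) (23.7444, 13.1857)]  |A|=661.9521
5. ⊥bis P7·P3 via (19.055,23.66): [(15.8851, 26.0589) (6.8273, 32.9137) (0, 35.7684) (0, 0) (23.1621, 0) (23.7444, 13.1857)]  |A|=651.9169
6. ⊥bis P7·P4 via (6.18,16.235): [(20.9415, 17.7768) (0, 15.5895) (0, 0) (23.1621, 0) (23.7444, 13.1857)]  |A|=388.9243
7. ⊥bis P7·P5 via (16.755,6.5): [(18.2406, 17.4947) (0, 15.5895) (0, 0) (15.8767, 0)]  |A|=281.0605
8. ⊥bis P7·P6 via (9.975,23.07): [(18.2406, 17.4947) (0, 15.5895) (0, 0) (15.8767, 0)]  |A|=281.0605
9. ⊥bis P7·P8 via (6.99,21.955): [(18.2406, 17.4947) (0, 15.5895) (0, 0) (15.8767, 0)]  |A|=281.0605
10. ⊥bis P7·P9 via (11.97,22.94): [(18.2406, 17.4947) (0, 15.5895) (0, 0) (15.8767, 0)]  |A|=281.0605
11. canonical 4-gon: [(18.2406, 17.4947) (0, 15.5895) (0, 0) (15.8767, 0)]
12. shoelace: 281.0605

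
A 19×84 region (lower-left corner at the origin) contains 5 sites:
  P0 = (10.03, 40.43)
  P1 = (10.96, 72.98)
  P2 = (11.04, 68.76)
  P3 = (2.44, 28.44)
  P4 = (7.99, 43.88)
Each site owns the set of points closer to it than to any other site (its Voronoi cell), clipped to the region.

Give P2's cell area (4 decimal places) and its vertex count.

1. box [0,19]×[0,84]: [(0, 0) (19, 0) (19, 84) (0, 84)]
2. ⊥bis P2·P0 via (10.535,54.595): [(0, 54.9706) (19, 54.2932) (19, 84) (0, 84)]  |A|=557.9939
3. ⊥bis P2·P1 via (11,70.87): [(0, 70.6615) (0, 54.9706) (19, 54.2932) (19, 71.0217)]  |A|=307.9836
4. ⊥bis P2·P3 via (6.74,48.6): [(0, 70.6615) (0, 54.9706) (19, 54.2932) (19, 71.0217)]  |A|=307.9836
5. ⊥bis P2·P4 via (9.515,56.32): [(0, 70.6615) (0, 57.4864) (19, 55.1572) (19, 71.0217)]  |A|=275.8748
6. canonical 4-gon: [(0, 70.6615) (0, 57.4864) (19, 55.1572) (19, 71.0217)]
7. shoelace: 275.8748

Area of P2's cell: 275.8748 (4 vertices)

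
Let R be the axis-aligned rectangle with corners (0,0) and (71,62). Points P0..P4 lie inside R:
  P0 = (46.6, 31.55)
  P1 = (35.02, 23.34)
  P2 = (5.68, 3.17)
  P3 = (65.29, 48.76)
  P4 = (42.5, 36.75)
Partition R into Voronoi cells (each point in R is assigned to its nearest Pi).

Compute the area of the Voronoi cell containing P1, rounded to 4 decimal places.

1. box [0,71]×[0,62]: [(0, 0) (71, 0) (71, 62) (0, 62)]
2. ⊥bis P1·P0 via (40.81,27.445): [(0, 0) (60.268, 0) (16.3112, 62) (0, 62)]  |A|=2373.9535
3. ⊥bis P1·P2 via (20.35,13.255): [(0, 42.8568) (29.4622, 0) (60.268, 0) (16.3112, 62) (0, 62)]  |A|=1742.6242
4. ⊥bis P1·P3 via (50.155,36.05): [(0, 42.8568) (29.4622, 0) (60.268, 0) (16.3112, 62) (0, 62)]  |A|=1742.6242
5. ⊥bis P1·P4 via (38.76,30.045): [(0, 51.665) (0, 42.8568) (29.4622, 0) (60.268, 0) (39.1018, 29.8543)]  |A|=1278.3997
6. canonical 5-gon: [(0, 51.665) (0, 42.8568) (29.4622, 0) (60.268, 0) (39.1018, 29.8543)]
7. shoelace: 1278.3997

Area of P1's cell: 1278.3997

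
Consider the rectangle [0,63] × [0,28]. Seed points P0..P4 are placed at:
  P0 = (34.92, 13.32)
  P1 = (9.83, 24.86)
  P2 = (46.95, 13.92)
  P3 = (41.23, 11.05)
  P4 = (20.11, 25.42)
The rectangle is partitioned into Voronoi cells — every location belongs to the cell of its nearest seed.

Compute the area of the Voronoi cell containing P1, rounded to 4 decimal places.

Area of P1's cell: 428.8288

1. box [0,63]×[0,28]: [(0, 0) (63, 0) (63, 28) (0, 28)]
2. ⊥bis P1·P0 via (22.375,19.09): [(0, 0) (13.5947, 0) (26.4731, 28) (0, 28)]  |A|=560.9488
3. ⊥bis P1·P2 via (28.39,19.39): [(0, 0) (13.5947, 0) (26.4731, 28) (0, 28)]  |A|=560.9488
4. ⊥bis P1·P3 via (25.53,17.955): [(0, 0) (13.5947, 0) (26.4731, 28) (0, 28)]  |A|=560.9488
5. ⊥bis P1·P4 via (14.97,25.14): [(0, 0) (13.5947, 0) (16.0488, 5.3358) (14.8142, 28) (0, 28)]  |A|=428.8288
6. canonical 5-gon: [(0, 0) (13.5947, 0) (16.0488, 5.3358) (14.8142, 28) (0, 28)]
7. shoelace: 428.8288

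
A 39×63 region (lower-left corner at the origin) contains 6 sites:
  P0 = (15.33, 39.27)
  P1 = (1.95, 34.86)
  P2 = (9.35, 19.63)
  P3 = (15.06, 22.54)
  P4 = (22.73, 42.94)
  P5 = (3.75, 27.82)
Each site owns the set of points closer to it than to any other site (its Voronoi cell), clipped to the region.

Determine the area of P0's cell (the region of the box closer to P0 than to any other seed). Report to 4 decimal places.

1. box [0,39]×[0,63]: [(0, 0) (39, 0) (39, 63) (0, 63)]
2. ⊥bis P0·P1 via (8.64,37.065): [(20.8565, 0) (39, 0) (39, 63) (0.0919, 63)]  |A|=1797.1251
3. ⊥bis P0·P2 via (12.34,29.45): [(11.0171, 29.8528) (39, 21.3325) (39, 63) (0.0919, 63)]  |A|=1227.8349
4. ⊥bis P0·P3 via (15.195,30.905): [(10.6461, 30.9784) (39, 30.5208) (39, 63) (0.0919, 63)]  |A|=1083.4047
5. ⊥bis P0·P4 via (19.03,41.105): [(10.6461, 30.9784) (24.1604, 30.7603) (8.1713, 63) (0.0919, 63)]  |A|=345.4614
6. ⊥bis P0·P5 via (9.54,33.545): [(9.9303, 33.1503) (12.101, 30.9549) (24.1604, 30.7603) (8.1713, 63) (0.0919, 63)]  |A|=343.8899
7. canonical 5-gon: [(9.9303, 33.1503) (12.101, 30.9549) (24.1604, 30.7603) (8.1713, 63) (0.0919, 63)]
8. shoelace: 343.8899

Area of P0's cell: 343.8899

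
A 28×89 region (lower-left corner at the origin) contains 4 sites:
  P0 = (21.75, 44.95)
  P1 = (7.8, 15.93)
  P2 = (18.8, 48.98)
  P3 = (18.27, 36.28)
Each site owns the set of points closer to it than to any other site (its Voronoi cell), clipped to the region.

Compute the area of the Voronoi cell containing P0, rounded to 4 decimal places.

1. box [0,28]×[0,89]: [(0, 0) (28, 0) (28, 89) (0, 89)]
2. ⊥bis P0·P1 via (14.775,30.44): [(0, 37.5424) (28, 24.0827) (28, 89) (0, 89)]  |A|=1629.2487
3. ⊥bis P0·P2 via (20.275,46.965): [(4.4684, 35.3944) (28, 24.0827) (28, 52.6198)]  |A|=335.7615
4. ⊥bis P0·P3 via (20.01,40.615): [(14.5785, 42.7951) (28, 37.4079) (28, 52.6198)]  |A|=102.0827
5. canonical 3-gon: [(14.5785, 42.7951) (28, 37.4079) (28, 52.6198)]
6. shoelace: 102.0827

Area of P0's cell: 102.0827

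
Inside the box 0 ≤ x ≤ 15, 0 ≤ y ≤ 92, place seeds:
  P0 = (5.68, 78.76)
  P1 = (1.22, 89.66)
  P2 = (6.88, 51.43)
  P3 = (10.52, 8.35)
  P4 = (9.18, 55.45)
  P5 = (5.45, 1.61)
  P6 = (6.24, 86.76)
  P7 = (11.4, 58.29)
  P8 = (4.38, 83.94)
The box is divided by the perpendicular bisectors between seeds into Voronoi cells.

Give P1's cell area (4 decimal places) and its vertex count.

1. box [0,15]×[0,92]: [(0, 0) (15, 0) (15, 92) (0, 92)]
2. ⊥bis P1·P0 via (3.45,84.21): [(0, 82.7983) (15, 88.936) (15, 92) (0, 92)]  |A|=91.9927
3. ⊥bis P1·P2 via (4.05,70.545): [(0, 82.7983) (15, 88.936) (15, 92) (0, 92)]  |A|=91.9927
4. ⊥bis P1·P3 via (5.87,49.005): [(0, 82.7983) (15, 88.936) (15, 92) (0, 92)]  |A|=91.9927
5. ⊥bis P1·P4 via (5.2,72.555): [(0, 82.7983) (15, 88.936) (15, 92) (0, 92)]  |A|=91.9927
6. ⊥bis P1·P5 via (3.335,45.635): [(0, 82.7983) (15, 88.936) (15, 92) (0, 92)]  |A|=91.9927
7. ⊥bis P1·P6 via (3.73,88.21): [(0, 82.7983) (0.7906, 83.1219) (5.9194, 92) (0, 92)]  |A|=29.9144
8. ⊥bis P1·P7 via (6.31,73.975): [(0, 82.7983) (0.7906, 83.1219) (5.9194, 92) (0, 92)]  |A|=29.9144
9. ⊥bis P1·P8 via (2.8,86.8): [(0, 85.2531) (2.9696, 86.8937) (5.9194, 92) (0, 92)]  |A|=25.1309
10. canonical 4-gon: [(0, 85.2531) (2.9696, 86.8937) (5.9194, 92) (0, 92)]
11. shoelace: 25.1309

Area of P1's cell: 25.1309 (4 vertices)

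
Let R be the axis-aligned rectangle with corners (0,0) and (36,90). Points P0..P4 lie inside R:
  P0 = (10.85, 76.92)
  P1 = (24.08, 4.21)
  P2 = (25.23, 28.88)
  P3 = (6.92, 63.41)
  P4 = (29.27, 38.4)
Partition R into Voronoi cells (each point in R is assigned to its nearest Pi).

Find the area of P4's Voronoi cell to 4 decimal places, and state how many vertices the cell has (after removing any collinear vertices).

1. box [0,36]×[0,90]: [(0, 0) (36, 0) (36, 90) (0, 90)]
2. ⊥bis P4·P0 via (20.06,57.66): [(0, 48.0674) (0, 0) (36, 0) (36, 65.2824)]  |A|=2040.2972
3. ⊥bis P4·P1 via (26.675,21.305): [(0, 48.0674) (0, 25.3542) (36, 19.8895) (36, 65.2824)]  |A|=1225.9104
4. ⊥bis P4·P2 via (27.25,33.64): [(0, 48.0674) (0, 45.2041) (36, 29.9268) (36, 65.2824)]  |A|=687.9421
5. ⊥bis P4·P3 via (18.095,50.905): [(32.0927, 63.414) (7.9434, 41.8331) (36, 29.9268) (36, 65.2824)]  |A|=515.5794
6. canonical 4-gon: [(32.0927, 63.414) (7.9434, 41.8331) (36, 29.9268) (36, 65.2824)]
7. shoelace: 515.5794

Area of P4's cell: 515.5794 (4 vertices)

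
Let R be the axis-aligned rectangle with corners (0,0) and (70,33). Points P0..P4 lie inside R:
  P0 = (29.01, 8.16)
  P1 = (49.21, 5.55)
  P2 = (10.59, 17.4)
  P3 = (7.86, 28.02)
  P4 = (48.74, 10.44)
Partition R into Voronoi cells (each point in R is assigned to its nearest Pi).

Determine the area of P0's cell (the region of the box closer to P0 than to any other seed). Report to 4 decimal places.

Area of P0's cell: 527.2535

1. box [0,70]×[0,33]: [(0, 0) (70, 0) (70, 33) (0, 33)]
2. ⊥bis P0·P1 via (39.11,6.855): [(0, 0) (38.2243, 0) (42.4881, 33) (0, 33)]  |A|=1331.7549
3. ⊥bis P0·P2 via (19.8,12.78): [(13.3892, 0) (38.2243, 0) (42.4881, 33) (29.9429, 33)]  |A|=616.775
4. ⊥bis P0·P3 via (18.435,18.09): [(27.0841, 27.3009) (13.3892, 0) (38.2243, 0) (42.4881, 33) (32.4356, 33)]  |A|=609.672
5. ⊥bis P0·P4 via (38.875,9.3): [(27.0841, 27.3009) (13.3892, 0) (38.2243, 0) (39.1351, 7.0492) (36.1362, 33) (32.4356, 33)]  |A|=527.2535
6. canonical 6-gon: [(27.0841, 27.3009) (13.3892, 0) (38.2243, 0) (39.1351, 7.0492) (36.1362, 33) (32.4356, 33)]
7. shoelace: 527.2535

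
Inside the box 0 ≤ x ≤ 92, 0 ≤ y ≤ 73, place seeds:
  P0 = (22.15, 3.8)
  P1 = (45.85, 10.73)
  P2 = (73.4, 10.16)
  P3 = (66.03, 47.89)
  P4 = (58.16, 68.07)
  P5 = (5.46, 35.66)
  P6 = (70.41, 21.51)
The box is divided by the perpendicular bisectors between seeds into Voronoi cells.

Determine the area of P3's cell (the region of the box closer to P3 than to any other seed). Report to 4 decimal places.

Area of P3's cell: 1307.4144

1. box [0,92]×[0,73]: [(0, 0) (92, 0) (92, 73) (0, 73)]
2. ⊥bis P3·P0 via (44.09,25.845): [(0, 69.725) (70.0587, 0) (92, 0) (92, 73) (0, 73)]  |A|=4273.579
3. ⊥bis P3·P1 via (55.94,29.31): [(0, 69.725) (22.1956, 47.6352) (92, 9.7274) (92, 73) (0, 73)]  |A|=3411.4835
4. ⊥bis P3·P2 via (69.715,29.025): [(0, 69.725) (22.1956, 47.6352) (59.97, 27.1215) (92, 33.378) (92, 73) (0, 73)]  |A|=3032.7182
5. ⊥bis P3·P4 via (62.095,57.98): [(27.7854, 44.5996) (59.97, 27.1215) (92, 33.378) (92, 69.6427)]  |A|=1544.9542
6. ⊥bis P3·P5 via (35.745,41.775): [(34.6353, 47.271) (36.0847, 40.0926) (59.97, 27.1215) (92, 33.378) (92, 69.6427)]  |A|=1518.4324
7. ⊥bis P3·P6 via (68.22,34.7): [(34.6353, 47.271) (36.0847, 40.0926) (51.2141, 31.8764) (92, 38.6483) (92, 69.6427)]  |A|=1307.4144
8. canonical 5-gon: [(34.6353, 47.271) (36.0847, 40.0926) (51.2141, 31.8764) (92, 38.6483) (92, 69.6427)]
9. shoelace: 1307.4144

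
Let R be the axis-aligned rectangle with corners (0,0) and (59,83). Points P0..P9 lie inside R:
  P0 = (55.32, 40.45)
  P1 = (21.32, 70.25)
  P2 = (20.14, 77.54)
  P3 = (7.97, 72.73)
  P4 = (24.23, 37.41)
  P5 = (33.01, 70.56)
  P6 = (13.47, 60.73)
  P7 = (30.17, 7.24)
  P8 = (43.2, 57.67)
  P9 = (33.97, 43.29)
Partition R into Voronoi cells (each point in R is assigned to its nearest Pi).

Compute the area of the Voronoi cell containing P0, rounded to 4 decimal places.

Area of P0's cell: 508.2846

1. box [0,59]×[0,83]: [(0, 0) (59, 0) (59, 83) (0, 83)]
2. ⊥bis P0·P1 via (38.32,55.35): [(0, 11.6292) (0, 0) (59, 0) (59, 78.9446)]  |A|=2671.9279
3. ⊥bis P0·P2 via (37.73,58.995): [(0, 11.6292) (0, 0) (59, 0) (59, 78.9446)]  |A|=2671.9279
4. ⊥bis P0·P3 via (31.645,56.59): [(4.4728, 16.7324) (0, 10.1715) (0, 0) (59, 0) (59, 78.9446)]  |A|=2668.6678
5. ⊥bis P0·P4 via (39.775,38.93): [(38.1846, 55.1955) (43.5816, 0) (59, 0) (59, 78.9446)]  |A|=1247.1468
6. ⊥bis P0·P5 via (44.165,55.505): [(38.5603, 51.3522) (43.5816, 0) (59, 0) (59, 66.497)]  |A|=1075.4724
7. ⊥bis P0·P6 via (34.395,50.59): [(38.5603, 51.3522) (43.5816, 0) (59, 0) (59, 66.497)]  |A|=1075.4724
8. ⊥bis P0·P7 via (42.745,23.845): [(38.5603, 51.3522) (41.1305, 25.0677) (59, 11.5351) (59, 66.497)]  |A|=779.1575
9. ⊥bis P0·P8 via (49.26,49.06): [(39.459, 42.1617) (41.1305, 25.0677) (59, 11.5351) (59, 55.9153)]  |A|=575.0391
10. ⊥bis P0·P9 via (44.645,41.87): [(45.2235, 46.219) (42.2928, 24.1874) (59, 11.5351) (59, 55.9153)]  |A|=508.2846
11. canonical 4-gon: [(45.2235, 46.219) (42.2928, 24.1874) (59, 11.5351) (59, 55.9153)]
12. shoelace: 508.2846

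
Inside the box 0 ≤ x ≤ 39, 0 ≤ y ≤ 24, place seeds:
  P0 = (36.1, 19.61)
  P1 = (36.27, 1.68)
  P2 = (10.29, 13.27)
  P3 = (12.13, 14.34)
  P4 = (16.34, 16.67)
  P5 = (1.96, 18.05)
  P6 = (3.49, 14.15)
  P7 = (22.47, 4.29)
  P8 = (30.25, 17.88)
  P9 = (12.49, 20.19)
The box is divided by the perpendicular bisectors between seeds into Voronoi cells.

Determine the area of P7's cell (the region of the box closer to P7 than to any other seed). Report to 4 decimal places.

1. box [0,39]×[0,24]: [(0, 0) (39, 0) (39, 24) (0, 24)]
2. ⊥bis P7·P0 via (29.285,11.95): [(0, 0) (39, 0) (39, 3.3067) (15.7409, 24) (0, 24)]  |A|=695.3462
3. ⊥bis P7·P1 via (29.37,2.985): [(0, 0) (28.8054, 0) (30.8091, 10.594) (15.7409, 24) (0, 24)]  |A|=627.8031
4. ⊥bis P7·P2 via (16.38,8.78): [(9.9067, 0) (28.8054, 0) (30.8091, 10.594) (22.9032, 17.6278)]  |A|=215.4952
5. ⊥bis P7·P3 via (17.3,9.315): [(15.1233, 7.0755) (9.9067, 0) (28.8054, 0) (30.8091, 10.594) (24.2312, 16.4463)]  |A|=203.8924
6. ⊥bis P7·P4 via (19.405,10.48): [(17.5299, 9.5515) (15.1233, 7.0755) (9.9067, 0) (28.8054, 0) (30.8091, 10.594) (26.8139, 14.1485)]  |A|=187.2902
7. ⊥bis P7·P5 via (12.215,11.17): [(17.5299, 9.5515) (15.1233, 7.0755) (9.9067, 0) (28.8054, 0) (30.8091, 10.594) (26.8139, 14.1485)]  |A|=187.2902
8. ⊥bis P7·P6 via (12.98,9.22): [(17.5299, 9.5515) (15.1233, 7.0755) (9.9067, 0) (28.8054, 0) (30.8091, 10.594) (26.8139, 14.1485)]  |A|=187.2902
9. ⊥bis P7·P8 via (26.36,11.085): [(23.701, 12.6072) (17.5299, 9.5515) (15.1233, 7.0755) (9.9067, 0) (28.8054, 0) (30.4582, 8.7388)]  |A|=171.7324
10. ⊥bis P7·P9 via (17.48,12.24): [(23.701, 12.6072) (17.5299, 9.5515) (15.1233, 7.0755) (9.9067, 0) (28.8054, 0) (30.4582, 8.7388)]  |A|=171.7324
11. canonical 6-gon: [(23.701, 12.6072) (17.5299, 9.5515) (15.1233, 7.0755) (9.9067, 0) (28.8054, 0) (30.4582, 8.7388)]
12. shoelace: 171.7324

Area of P7's cell: 171.7324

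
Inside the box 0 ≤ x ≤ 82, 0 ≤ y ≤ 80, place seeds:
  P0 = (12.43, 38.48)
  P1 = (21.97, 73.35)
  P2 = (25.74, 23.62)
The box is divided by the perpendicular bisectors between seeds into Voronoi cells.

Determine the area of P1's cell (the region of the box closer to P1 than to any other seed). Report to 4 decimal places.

1. box [0,82]×[0,80]: [(0, 0) (82, 0) (82, 80) (0, 80)]
2. ⊥bis P1·P0 via (17.2,55.915): [(0, 60.6207) (82, 38.1865) (82, 80) (0, 80)]  |A|=2508.9036
3. ⊥bis P1·P2 via (23.855,48.485): [(0, 60.6207) (39.9092, 49.7021) (82, 52.8929) (82, 80) (0, 80)]  |A|=2199.4009
4. canonical 5-gon: [(0, 60.6207) (39.9092, 49.7021) (82, 52.8929) (82, 80) (0, 80)]
5. shoelace: 2199.4009

Area of P1's cell: 2199.4009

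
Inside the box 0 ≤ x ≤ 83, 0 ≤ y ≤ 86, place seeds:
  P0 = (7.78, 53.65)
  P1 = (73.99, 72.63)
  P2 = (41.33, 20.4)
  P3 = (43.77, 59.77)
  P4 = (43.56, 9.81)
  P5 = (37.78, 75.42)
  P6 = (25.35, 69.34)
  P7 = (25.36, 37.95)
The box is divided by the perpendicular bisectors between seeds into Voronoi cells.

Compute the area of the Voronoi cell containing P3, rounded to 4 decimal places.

1. box [0,83]×[0,86]: [(0, 0) (83, 0) (83, 86) (0, 86)]
2. ⊥bis P3·P0 via (25.775,56.71): [(35.4184, 0) (83, 0) (83, 86) (20.7943, 86)]  |A|=4720.8541
3. ⊥bis P3·P1 via (58.88,66.2): [(35.4184, 0) (83, 0) (83, 9.5199) (50.4542, 86) (20.7943, 86)]  |A|=3476.3003
4. ⊥bis P3·P2 via (42.55,40.085): [(28.4535, 40.9586) (70.7365, 38.3381) (50.4542, 86) (20.7943, 86)]  |A|=1649.0299
5. ⊥bis P3·P4 via (43.665,34.79): [(28.4535, 40.9586) (70.7365, 38.3381) (50.4542, 86) (20.7943, 86)]  |A|=1649.0299
6. ⊥bis P3·P5 via (40.775,67.595): [(24.9538, 61.5395) (28.4535, 40.9586) (70.7365, 38.3381) (55.8337, 73.3587)]  |A|=1059.3096
7. ⊥bis P3·P6 via (34.56,64.555): [(34.9888, 65.3803) (26.9362, 49.8811) (28.4535, 40.9586) (70.7365, 38.3381) (55.8337, 73.3587)]  |A|=997.0061
8. ⊥bis P3·P7 via (34.565,48.86): [(34.9888, 65.3803) (28.8924, 53.6461) (45.1568, 39.9234) (70.7365, 38.3381) (55.8337, 73.3587)]  |A|=879.2343
9. canonical 5-gon: [(34.9888, 65.3803) (28.8924, 53.6461) (45.1568, 39.9234) (70.7365, 38.3381) (55.8337, 73.3587)]
10. shoelace: 879.2343

Area of P3's cell: 879.2343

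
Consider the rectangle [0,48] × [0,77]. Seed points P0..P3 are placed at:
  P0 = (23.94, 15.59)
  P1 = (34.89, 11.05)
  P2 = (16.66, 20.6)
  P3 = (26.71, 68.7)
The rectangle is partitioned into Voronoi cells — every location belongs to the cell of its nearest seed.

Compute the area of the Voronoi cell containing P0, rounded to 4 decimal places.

1. box [0,48]×[0,77]: [(0, 0) (48, 0) (48, 77) (0, 77)]
2. ⊥bis P0·P1 via (29.415,13.32): [(0, 0) (23.8924, 0) (48, 58.1451) (48, 77) (0, 77)]  |A|=2995.1303
3. ⊥bis P0·P2 via (20.3,18.095): [(7.8473, 0) (23.8924, 0) (48, 58.1451) (48, 58.3457)]  |A|=470.5001
4. ⊥bis P0·P3 via (25.325,42.145): [(36.4515, 41.5647) (7.8473, 0) (23.8924, 0) (41.0266, 41.3261)]  |A|=430.0351
5. canonical 4-gon: [(36.4515, 41.5647) (7.8473, 0) (23.8924, 0) (41.0266, 41.3261)]
6. shoelace: 430.0351

Area of P0's cell: 430.0351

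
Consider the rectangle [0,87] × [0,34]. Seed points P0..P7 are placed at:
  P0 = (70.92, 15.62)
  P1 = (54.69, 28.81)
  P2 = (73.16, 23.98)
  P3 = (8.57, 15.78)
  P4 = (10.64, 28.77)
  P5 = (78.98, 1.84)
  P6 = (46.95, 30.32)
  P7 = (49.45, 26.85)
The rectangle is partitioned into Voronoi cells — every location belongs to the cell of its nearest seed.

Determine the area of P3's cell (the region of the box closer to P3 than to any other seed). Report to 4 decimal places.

1. box [0,87]×[0,34]: [(0, 0) (87, 0) (87, 34) (0, 34)]
2. ⊥bis P3·P0 via (39.745,15.7): [(0, 0) (39.7047, 0) (39.792, 34) (0, 34)]  |A|=1351.4434
3. ⊥bis P3·P1 via (31.63,22.295): [(0, 0) (37.9289, 0) (28.3231, 34) (0, 34)]  |A|=1126.2828
4. ⊥bis P3·P2 via (40.865,19.88): [(0, 0) (37.9289, 0) (28.3231, 34) (0, 34)]  |A|=1126.2828
5. ⊥bis P3·P4 via (9.605,22.275): [(0, 23.8056) (0, 0) (37.9289, 0) (32.6743, 18.5988)]  |A|=741.6314
6. ⊥bis P3·P5 via (43.775,8.81): [(0, 23.8056) (0, 0) (37.9289, 0) (32.6743, 18.5988)]  |A|=741.6314
7. ⊥bis P3·P6 via (27.76,23.05): [(29.2389, 19.1463) (0, 23.8056) (0, 0) (36.4923, 0)]  |A|=697.3707
8. ⊥bis P3·P7 via (29.01,21.315): [(30.4954, 15.8295) (29.2389, 19.1463) (0, 23.8056) (0, 0) (34.7819, 0)]  |A|=683.8334
9. canonical 5-gon: [(30.4954, 15.8295) (29.2389, 19.1463) (0, 23.8056) (0, 0) (34.7819, 0)]
10. shoelace: 683.8334

Area of P3's cell: 683.8334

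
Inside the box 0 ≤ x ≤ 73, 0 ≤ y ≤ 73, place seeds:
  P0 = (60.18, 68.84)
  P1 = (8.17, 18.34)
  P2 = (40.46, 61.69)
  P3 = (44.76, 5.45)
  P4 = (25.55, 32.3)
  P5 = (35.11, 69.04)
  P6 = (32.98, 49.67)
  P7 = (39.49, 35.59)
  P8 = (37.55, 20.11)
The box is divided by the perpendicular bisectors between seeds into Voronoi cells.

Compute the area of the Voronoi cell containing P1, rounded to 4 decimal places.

1. box [0,73]×[0,73]: [(0, 0) (73, 0) (73, 73) (0, 73)]
2. ⊥bis P1·P0 via (34.175,43.59): [(0, 0) (73, 0) (73, 3.6041) (5.6189, 73) (0, 73)]  |A|=2991.0123
3. ⊥bis P1·P2 via (24.315,40.015): [(0, 58.1264) (0, 0) (73, 0) (73, 3.6041) (72.4841, 4.1354)]  |A|=2258.4938
4. ⊥bis P1·P3 via (26.465,11.895): [(33.8652, 32.9014) (0, 58.1264) (0, 0) (22.2746, 0)]  |A|=1350.6639
5. ⊥bis P1·P4 via (16.86,25.32): [(26.8242, 12.9147) (0, 46.3105) (0, 0) (22.2746, 0)]  |A|=764.9557
6. ⊥bis P1·P5 via (21.64,43.69): [(26.8242, 12.9147) (0, 46.3105) (0, 0) (22.2746, 0)]  |A|=764.9557
7. ⊥bis P1·P6 via (20.575,34.005): [(26.8242, 12.9147) (0, 46.3105) (0, 0) (22.2746, 0)]  |A|=764.9557
8. ⊥bis P1·P7 via (23.83,26.965): [(26.8242, 12.9147) (0, 46.3105) (0, 0) (22.2746, 0)]  |A|=764.9557
9. ⊥bis P1·P8 via (22.86,19.225): [(23.7636, 4.2266) (22.9495, 17.7386) (0, 46.3105) (0, 0) (22.2746, 0)]  |A|=740.742
10. canonical 5-gon: [(23.7636, 4.2266) (22.9495, 17.7386) (0, 46.3105) (0, 0) (22.2746, 0)]
11. shoelace: 740.742

Area of P1's cell: 740.7420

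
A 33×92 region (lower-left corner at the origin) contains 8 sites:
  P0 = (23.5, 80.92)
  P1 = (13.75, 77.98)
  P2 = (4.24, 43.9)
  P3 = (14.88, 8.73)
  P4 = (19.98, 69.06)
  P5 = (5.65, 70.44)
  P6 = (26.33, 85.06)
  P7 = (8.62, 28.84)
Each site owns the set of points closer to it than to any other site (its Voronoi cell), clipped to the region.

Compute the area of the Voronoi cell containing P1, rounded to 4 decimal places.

Area of P1's cell: 272.7293

1. box [0,33]×[0,92]: [(0, 0) (33, 0) (33, 92) (0, 92)]
2. ⊥bis P1·P0 via (18.625,79.45): [(0, 0) (33, 0) (33, 31.7778) (14.8407, 92) (0, 92)]  |A|=2489.2033
3. ⊥bis P1·P2 via (8.995,60.94): [(0, 63.45) (25.604, 56.3053) (14.8407, 92) (0, 92)]  |A|=630.3642
4. ⊥bis P1·P3 via (14.315,43.355): [(0, 63.45) (25.604, 56.3053) (14.8407, 92) (0, 92)]  |A|=630.3642
5. ⊥bis P1·P4 via (16.865,73.52): [(0, 63.45) (1.7485, 62.9621) (19.7959, 75.567) (14.8407, 92) (0, 92)]  |A|=419.9463
6. ⊥bis P1·P5 via (9.7,74.21): [(0, 84.6304) (12.9122, 70.7592) (19.7959, 75.567) (14.8407, 92) (0, 92)]  |A|=273.6639
7. ⊥bis P1·P6 via (20.04,81.52): [(0, 84.6304) (12.9122, 70.7592) (19.7959, 75.567) (15.6472, 89.3252) (14.1419, 92) (0, 92)]  |A|=272.7293
8. ⊥bis P1·P7 via (11.185,53.41): [(0, 84.6304) (12.9122, 70.7592) (19.7959, 75.567) (15.6472, 89.3252) (14.1419, 92) (0, 92)]  |A|=272.7293
9. canonical 6-gon: [(0, 84.6304) (12.9122, 70.7592) (19.7959, 75.567) (15.6472, 89.3252) (14.1419, 92) (0, 92)]
10. shoelace: 272.7293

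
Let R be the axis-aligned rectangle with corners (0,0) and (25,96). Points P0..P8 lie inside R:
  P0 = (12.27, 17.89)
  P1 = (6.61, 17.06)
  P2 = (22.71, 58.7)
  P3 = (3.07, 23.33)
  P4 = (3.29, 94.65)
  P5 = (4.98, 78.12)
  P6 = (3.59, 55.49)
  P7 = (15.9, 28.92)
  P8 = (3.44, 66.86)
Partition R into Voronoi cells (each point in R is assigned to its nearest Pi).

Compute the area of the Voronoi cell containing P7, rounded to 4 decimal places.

Area of P7's cell: 374.4272

1. box [0,25]×[0,96]: [(0, 0) (25, 0) (25, 96) (0, 96)]
2. ⊥bis P7·P0 via (14.085,23.405): [(0, 28.0404) (25, 19.8128) (25, 96) (0, 96)]  |A|=1801.8343
3. ⊥bis P7·P1 via (11.255,22.99): [(0, 31.8061) (8.2908, 25.3119) (25, 19.8128) (25, 96) (0, 96)]  |A|=1786.2241
4. ⊥bis P7·P2 via (19.305,43.81): [(0, 48.2246) (0, 31.8061) (8.2908, 25.3119) (25, 19.8128) (25, 42.5077)]  |A|=520.3777
5. ⊥bis P7·P3 via (9.485,26.125): [(0, 48.2246) (0, 47.8947) (10.0985, 24.717) (25, 19.8128) (25, 42.5077)]  |A|=435.739
6. ⊥bis P7·P4 via (9.595,61.785): [(0, 48.2246) (0, 47.8947) (10.0985, 24.717) (25, 19.8128) (25, 42.5077)]  |A|=435.739
7. ⊥bis P7·P5 via (10.44,53.52): [(0, 48.2246) (0, 47.8947) (10.0985, 24.717) (25, 19.8128) (25, 42.5077)]  |A|=435.739
8. ⊥bis P7·P6 via (9.745,42.205): [(15.2237, 44.7433) (3.6994, 39.404) (10.0985, 24.717) (25, 19.8128) (25, 42.5077)]  |A|=374.4272
9. ⊥bis P7·P8 via (9.67,47.89): [(15.2237, 44.7433) (3.6994, 39.404) (10.0985, 24.717) (25, 19.8128) (25, 42.5077)]  |A|=374.4272
10. canonical 5-gon: [(15.2237, 44.7433) (3.6994, 39.404) (10.0985, 24.717) (25, 19.8128) (25, 42.5077)]
11. shoelace: 374.4272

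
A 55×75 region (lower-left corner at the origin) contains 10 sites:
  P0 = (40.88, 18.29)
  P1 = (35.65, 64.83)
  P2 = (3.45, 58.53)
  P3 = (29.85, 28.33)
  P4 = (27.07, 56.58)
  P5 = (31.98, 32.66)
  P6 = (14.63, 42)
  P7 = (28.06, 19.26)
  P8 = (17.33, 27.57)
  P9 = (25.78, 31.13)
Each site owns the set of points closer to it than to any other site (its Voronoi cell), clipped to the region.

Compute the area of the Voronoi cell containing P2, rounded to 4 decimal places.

1. box [0,55]×[0,75]: [(0, 0) (55, 0) (55, 75) (0, 75)]
2. ⊥bis P2·P0 via (22.165,38.41): [(0, 17.7928) (55, 68.9521) (55, 75) (0, 75)]  |A|=1739.5152
3. ⊥bis P2·P1 via (19.55,61.68): [(0, 17.7928) (23.8045, 39.935) (16.9439, 75) (0, 75)]  |A|=977.9626
4. ⊥bis P2·P3 via (16.65,43.43): [(0, 28.875) (22.1756, 48.2603) (16.9439, 75) (0, 75)]  |A|=737.9616
5. ⊥bis P2·P4 via (15.26,57.555): [(0, 28.875) (13.8951, 41.0217) (16.7002, 75) (0, 75)]  |A|=604.1769
6. ⊥bis P2·P5 via (17.715,45.595): [(0, 28.875) (12.3181, 39.6431) (13.9278, 41.4184) (16.7002, 75) (0, 75)]  |A|=603.8866
7. ⊥bis P2·P6 via (9.04,50.265): [(0, 44.1508) (14.9904, 54.2895) (16.7002, 75) (0, 75)]  |A|=404.1554
8. ⊥bis P2·P7 via (15.755,38.895): [(0, 44.1508) (14.9904, 54.2895) (16.7002, 75) (0, 75)]  |A|=404.1554
9. ⊥bis P2·P8 via (10.39,43.05): [(0, 44.1508) (14.9904, 54.2895) (16.7002, 75) (0, 75)]  |A|=404.1554
10. ⊥bis P2·P9 via (14.615,44.83): [(0, 44.1508) (14.9904, 54.2895) (16.7002, 75) (0, 75)]  |A|=404.1554
11. canonical 4-gon: [(0, 44.1508) (14.9904, 54.2895) (16.7002, 75) (0, 75)]
12. shoelace: 404.1554

Area of P2's cell: 404.1554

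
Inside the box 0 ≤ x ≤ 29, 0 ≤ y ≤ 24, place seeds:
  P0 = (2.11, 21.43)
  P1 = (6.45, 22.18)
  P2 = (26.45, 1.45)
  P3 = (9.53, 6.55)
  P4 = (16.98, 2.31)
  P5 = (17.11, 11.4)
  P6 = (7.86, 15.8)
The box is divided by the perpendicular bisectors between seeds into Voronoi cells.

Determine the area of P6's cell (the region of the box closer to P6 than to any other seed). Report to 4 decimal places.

1. box [0,29]×[0,24]: [(0, 0) (29, 0) (29, 24) (0, 24)]
2. ⊥bis P6·P0 via (4.985,18.615): [(0, 13.5237) (0, 0) (29, 0) (29, 24) (10.2576, 24)]  |A|=642.2693
3. ⊥bis P6·P1 via (7.155,18.99): [(4.8543, 18.4815) (0, 13.5237) (0, 0) (29, 0) (29, 23.8178)]  |A|=588.3553
4. ⊥bis P6·P2 via (17.155,8.625): [(28.8585, 23.7865) (4.8543, 18.4815) (0, 13.5237) (0, 0) (10.4972, 0)]  |A|=366.6113
5. ⊥bis P6·P3 via (8.695,11.175): [(20.8121, 13.3626) (28.8585, 23.7865) (4.8543, 18.4815) (0, 13.5237) (0, 9.6052)]  |A|=196.5243
6. ⊥bis P6·P4 via (12.42,9.055): [(18.0556, 12.865) (23.0172, 16.2193) (28.8585, 23.7865) (4.8543, 18.4815) (0, 13.5237) (0, 9.6052)]  |A|=193.1357
7. ⊥bis P6·P5 via (12.485,13.6): [(11.5792, 11.6957) (15.9762, 20.9395) (4.8543, 18.4815) (0, 13.5237) (0, 9.6052)]  |A|=101.8278
8. canonical 5-gon: [(11.5792, 11.6957) (15.9762, 20.9395) (4.8543, 18.4815) (0, 13.5237) (0, 9.6052)]
9. shoelace: 101.8278

Area of P6's cell: 101.8278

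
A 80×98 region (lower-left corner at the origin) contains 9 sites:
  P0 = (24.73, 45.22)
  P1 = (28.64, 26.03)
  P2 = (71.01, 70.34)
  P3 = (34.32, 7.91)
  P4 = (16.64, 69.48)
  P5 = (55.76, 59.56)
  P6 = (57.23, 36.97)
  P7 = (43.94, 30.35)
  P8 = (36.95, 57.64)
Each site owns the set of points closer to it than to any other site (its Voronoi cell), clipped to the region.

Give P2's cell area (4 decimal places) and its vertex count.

Area of P2's cell: 1106.3512 (5 vertices)

1. box [0,80]×[0,98]: [(0, 0) (80, 0) (80, 98) (0, 98)]
2. ⊥bis P2·P0 via (47.87,57.78): [(79.232, 0) (80, 0) (80, 98) (26.0393, 98)]  |A|=2681.7077
3. ⊥bis P2·P1 via (49.825,48.185): [(56.5883, 41.7178) (80, 19.3311) (80, 98) (26.0393, 98)]  |A|=2439.4005
4. ⊥bis P2·P3 via (52.665,39.125): [(56.5883, 41.7178) (69.8808, 29.0073) (80, 23.0603) (80, 98) (26.0393, 98)]  |A|=2420.5325
5. ⊥bis P2·P4 via (43.825,69.91): [(43.9012, 65.0919) (56.5883, 41.7178) (69.8808, 29.0073) (80, 23.0603) (80, 98) (43.3807, 98)]  |A|=2135.1961
6. ⊥bis P2·P5 via (63.385,64.95): [(43.4576, 93.1405) (80, 41.4455) (80, 98) (43.3807, 98)]  |A|=1122.2961
7. ⊥bis P2·P6 via (64.12,53.655): [(43.4576, 93.1405) (74.3577, 49.4274) (80, 47.0974) (80, 98) (43.3807, 98)]  |A|=1106.3512
8. ⊥bis P2·P7 via (57.475,50.345): [(43.4576, 93.1405) (74.3577, 49.4274) (80, 47.0974) (80, 98) (43.3807, 98)]  |A|=1106.3512
9. ⊥bis P2·P8 via (53.98,63.99): [(43.4576, 93.1405) (74.3577, 49.4274) (80, 47.0974) (80, 98) (43.3807, 98)]  |A|=1106.3512
10. canonical 5-gon: [(43.4576, 93.1405) (74.3577, 49.4274) (80, 47.0974) (80, 98) (43.3807, 98)]
11. shoelace: 1106.3512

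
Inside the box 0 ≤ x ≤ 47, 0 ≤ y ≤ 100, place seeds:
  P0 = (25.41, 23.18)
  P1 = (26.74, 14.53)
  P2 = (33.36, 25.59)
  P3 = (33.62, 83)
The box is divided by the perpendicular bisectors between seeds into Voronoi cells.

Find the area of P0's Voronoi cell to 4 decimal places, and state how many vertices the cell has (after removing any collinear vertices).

Area of P0's cell: 990.3770 (4 vertices)

1. box [0,47]×[0,100]: [(0, 0) (47, 0) (47, 100) (0, 100)]
2. ⊥bis P0·P1 via (26.075,18.855): [(0, 14.8458) (47, 22.0724) (47, 100) (0, 100)]  |A|=3832.4235
3. ⊥bis P0·P2 via (29.385,24.385): [(0, 14.8458) (30.8393, 19.5875) (6.4627, 100) (0, 100)]  |A|=1572.8906
4. ⊥bis P0·P3 via (29.515,53.09): [(0, 57.1408) (0, 14.8458) (30.8393, 19.5875) (20.2998, 54.3547)]  |A|=990.377
5. canonical 4-gon: [(0, 57.1408) (0, 14.8458) (30.8393, 19.5875) (20.2998, 54.3547)]
6. shoelace: 990.377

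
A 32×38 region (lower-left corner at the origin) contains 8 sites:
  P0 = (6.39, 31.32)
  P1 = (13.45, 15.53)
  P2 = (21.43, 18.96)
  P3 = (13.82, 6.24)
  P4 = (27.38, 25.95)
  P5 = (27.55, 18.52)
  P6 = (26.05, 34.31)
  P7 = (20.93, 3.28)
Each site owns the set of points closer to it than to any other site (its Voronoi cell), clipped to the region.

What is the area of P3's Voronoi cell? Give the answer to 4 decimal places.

Area of P3's cell: 189.3186

1. box [0,32]×[0,38]: [(0, 0) (32, 0) (32, 38) (0, 38)]
2. ⊥bis P3·P0 via (10.105,18.78): [(0, 15.7864) (0, 0) (32, 0) (32, 25.2664)]  |A|=656.845
3. ⊥bis P3·P1 via (13.635,10.885): [(0, 10.3419) (0, 0) (32, 0) (32, 11.6164)]  |A|=351.3342
4. ⊥bis P3·P2 via (17.625,12.6): [(20.0636, 11.141) (0, 10.3419) (0, 0) (32, 0) (32, 3.9999)]  |A|=305.877
5. ⊥bis P3·P4 via (20.6,16.095): [(20.0636, 11.141) (0, 10.3419) (0, 0) (32, 0) (32, 3.9999)]  |A|=305.877
6. ⊥bis P3·P5 via (20.685,12.38): [(23.7837, 8.9155) (20.0636, 11.141) (0, 10.3419) (0, 0) (31.7576, 0)]  |A|=288.3643
7. ⊥bis P3·P6 via (19.935,20.275): [(23.7837, 8.9155) (20.0636, 11.141) (0, 10.3419) (0, 0) (31.7576, 0)]  |A|=288.3643
8. ⊥bis P3·P7 via (17.375,4.76): [(20.031, 11.1397) (0, 10.3419) (0, 0) (15.3933, 0)]  |A|=189.3186
9. canonical 4-gon: [(20.031, 11.1397) (0, 10.3419) (0, 0) (15.3933, 0)]
10. shoelace: 189.3186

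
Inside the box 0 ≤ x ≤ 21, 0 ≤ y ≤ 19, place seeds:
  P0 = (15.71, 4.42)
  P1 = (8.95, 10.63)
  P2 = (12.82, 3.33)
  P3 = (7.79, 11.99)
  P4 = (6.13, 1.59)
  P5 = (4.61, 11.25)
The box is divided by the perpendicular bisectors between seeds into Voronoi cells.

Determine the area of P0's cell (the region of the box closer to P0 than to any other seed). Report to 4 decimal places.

1. box [0,21]×[0,19]: [(0, 0) (21, 0) (21, 19) (0, 19)]
2. ⊥bis P0·P1 via (12.33,7.525): [(5.4172, 0) (21, 0) (21, 16.9629)]  |A|=132.1642
3. ⊥bis P0·P2 via (14.265,3.875): [(12.7258, 7.9559) (15.7265, 0) (21, 0) (21, 16.9629)]  |A|=91.1545
4. ⊥bis P0·P3 via (11.75,8.205): [(12.7258, 7.9559) (15.7265, 0) (21, 0) (21, 16.9629)]  |A|=91.1545
5. ⊥bis P0·P4 via (10.92,3.005): [(12.7258, 7.9559) (15.7265, 0) (21, 0) (21, 16.9629)]  |A|=91.1545
6. ⊥bis P0·P5 via (10.16,7.835): [(12.7258, 7.9559) (15.7265, 0) (21, 0) (21, 16.9629)]  |A|=91.1545
7. canonical 4-gon: [(12.7258, 7.9559) (15.7265, 0) (21, 0) (21, 16.9629)]
8. shoelace: 91.1545

Area of P0's cell: 91.1545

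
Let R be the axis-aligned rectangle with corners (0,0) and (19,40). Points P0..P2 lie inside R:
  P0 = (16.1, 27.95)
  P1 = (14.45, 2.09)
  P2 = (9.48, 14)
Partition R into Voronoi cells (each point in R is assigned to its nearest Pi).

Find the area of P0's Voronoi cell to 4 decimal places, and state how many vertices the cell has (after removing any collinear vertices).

Area of P0's cell: 331.8108 (4 vertices)

1. box [0,19]×[0,40]: [(0, 0) (19, 0) (19, 40) (0, 40)]
2. ⊥bis P0·P1 via (15.275,15.02): [(0, 15.9946) (19, 14.7823) (19, 40) (0, 40)]  |A|=467.619
3. ⊥bis P0·P2 via (12.79,20.975): [(0, 27.0445) (19, 18.028) (19, 40) (0, 40)]  |A|=331.8108
4. canonical 4-gon: [(0, 27.0445) (19, 18.028) (19, 40) (0, 40)]
5. shoelace: 331.8108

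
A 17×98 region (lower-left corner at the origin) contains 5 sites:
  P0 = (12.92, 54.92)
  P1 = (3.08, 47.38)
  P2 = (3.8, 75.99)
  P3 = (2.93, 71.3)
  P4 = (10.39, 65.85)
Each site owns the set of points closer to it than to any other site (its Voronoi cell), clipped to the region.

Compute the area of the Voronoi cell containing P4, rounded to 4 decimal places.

1. box [0,17]×[0,98]: [(0, 0) (17, 0) (17, 98) (0, 98)]
2. ⊥bis P4·P0 via (11.655,60.385): [(0, 57.6872) (17, 61.6222) (17, 98) (0, 98)]  |A|=651.8701
3. ⊥bis P4·P1 via (6.735,56.615): [(0, 59.2806) (2.5403, 58.2752) (17, 61.6222) (17, 98) (0, 98)]  |A|=649.8463
4. ⊥bis P4·P2 via (7.095,70.92): [(0, 66.3089) (0, 59.2806) (2.5403, 58.2752) (17, 61.6222) (17, 77.3573)]  |A|=205.0092
5. ⊥bis P4·P3 via (6.66,68.575): [(9.5287, 72.5016) (0, 59.4587) (0, 59.2806) (2.5403, 58.2752) (17, 61.6222) (17, 77.3573)]  |A|=172.3725
6. canonical 6-gon: [(9.5287, 72.5016) (0, 59.4587) (0, 59.2806) (2.5403, 58.2752) (17, 61.6222) (17, 77.3573)]
7. shoelace: 172.3725

Area of P4's cell: 172.3725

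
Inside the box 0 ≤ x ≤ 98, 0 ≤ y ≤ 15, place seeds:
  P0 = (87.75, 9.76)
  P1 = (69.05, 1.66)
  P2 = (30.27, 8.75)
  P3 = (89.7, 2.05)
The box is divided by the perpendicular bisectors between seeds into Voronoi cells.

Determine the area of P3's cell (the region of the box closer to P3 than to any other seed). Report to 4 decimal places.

Area of P3's cell: 109.7982

1. box [0,98]×[0,15]: [(0, 0) (98, 0) (98, 15) (0, 15)]
2. ⊥bis P3·P0 via (88.725,5.905): [(65.3775, 0) (98, 0) (98, 8.2508)]  |A|=134.581
3. ⊥bis P3·P1 via (79.375,1.855): [(79.3433, 3.5322) (79.41, 0) (98, 0) (98, 8.2508)]  |A|=109.7982
4. ⊥bis P3·P2 via (59.985,5.4): [(79.3433, 3.5322) (79.41, 0) (98, 0) (98, 8.2508)]  |A|=109.7982
5. canonical 4-gon: [(79.3433, 3.5322) (79.41, 0) (98, 0) (98, 8.2508)]
6. shoelace: 109.7982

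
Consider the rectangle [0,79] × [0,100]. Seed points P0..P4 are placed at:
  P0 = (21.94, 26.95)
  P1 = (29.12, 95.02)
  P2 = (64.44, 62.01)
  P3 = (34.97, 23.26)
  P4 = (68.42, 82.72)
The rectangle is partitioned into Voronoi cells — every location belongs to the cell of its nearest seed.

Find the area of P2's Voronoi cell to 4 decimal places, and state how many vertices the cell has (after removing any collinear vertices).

Area of P2's cell: 1598.7284 (5 vertices)

1. box [0,79]×[0,100]: [(0, 0) (79, 0) (79, 100) (0, 100)]
2. ⊥bis P2·P0 via (43.19,44.48): [(0, 96.8352) (79, 1.0708) (79, 100) (0, 100)]  |A|=4032.7093
3. ⊥bis P2·P1 via (46.78,78.515): [(29.9598, 60.5177) (79, 1.0708) (79, 100) (66.8598, 100)]  |A|=2665.4131
4. ⊥bis P2·P3 via (49.705,42.635): [(29.9598, 60.5177) (36.3053, 52.8257) (79, 20.3557) (79, 100) (66.8598, 100)]  |A|=2253.733
5. ⊥bis P2·P4 via (66.43,72.365): [(44.8993, 76.5027) (29.9598, 60.5177) (36.3053, 52.8257) (79, 20.3557) (79, 69.9493)]  |A|=1598.7284
6. canonical 5-gon: [(44.8993, 76.5027) (29.9598, 60.5177) (36.3053, 52.8257) (79, 20.3557) (79, 69.9493)]
7. shoelace: 1598.7284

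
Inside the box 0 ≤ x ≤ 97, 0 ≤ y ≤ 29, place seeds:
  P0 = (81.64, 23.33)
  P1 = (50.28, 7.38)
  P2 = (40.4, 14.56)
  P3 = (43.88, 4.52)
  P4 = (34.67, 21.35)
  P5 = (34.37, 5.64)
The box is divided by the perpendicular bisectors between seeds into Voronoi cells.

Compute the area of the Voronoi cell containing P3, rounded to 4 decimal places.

Area of P3's cell: 81.8193

1. box [0,97]×[0,29]: [(0, 0) (97, 0) (97, 29) (0, 29)]
2. ⊥bis P3·P0 via (62.76,13.925): [(0, 0) (69.6967, 0) (55.2504, 29) (0, 29)]  |A|=1811.7334
3. ⊥bis P3·P1 via (47.08,5.95): [(0, 0) (49.7389, 0) (36.7795, 29) (0, 29)]  |A|=1254.5173
4. ⊥bis P3·P2 via (42.14,9.54): [(14.6166, 0) (49.7389, 0) (45.0283, 10.5411)]  |A|=185.1148
5. ⊥bis P3·P4 via (39.275,12.935): [(17.403, 0.9658) (15.6381, 0) (49.7389, 0) (45.0283, 10.5411)]  |A|=184.6215
6. ⊥bis P3·P5 via (39.125,5.08): [(39.5443, 8.6403) (38.5267, 0) (49.7389, 0) (45.0283, 10.5411)]  |A|=81.8193
7. canonical 4-gon: [(39.5443, 8.6403) (38.5267, 0) (49.7389, 0) (45.0283, 10.5411)]
8. shoelace: 81.8193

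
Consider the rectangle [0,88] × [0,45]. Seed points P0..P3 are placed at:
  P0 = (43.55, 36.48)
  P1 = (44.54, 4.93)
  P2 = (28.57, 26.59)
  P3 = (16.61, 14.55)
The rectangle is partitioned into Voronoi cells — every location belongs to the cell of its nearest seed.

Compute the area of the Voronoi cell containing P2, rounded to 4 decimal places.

Area of P2's cell: 696.1401

1. box [0,88]×[0,45]: [(0, 0) (88, 0) (88, 45) (0, 45)]
2. ⊥bis P2·P0 via (36.06,31.535): [(0, 0) (56.8798, 0) (27.1702, 45) (0, 45)]  |A|=1891.1264
3. ⊥bis P2·P1 via (36.555,15.76): [(0, 0) (15.1798, 0) (43.2271, 20.6793) (27.1702, 45) (0, 45)]  |A|=1459.9621
4. ⊥bis P2·P3 via (22.59,20.57): [(0, 43.0099) (31.3187, 11.8993) (43.2271, 20.6793) (27.1702, 45) (0, 45)]  |A|=696.1401
5. canonical 5-gon: [(0, 43.0099) (31.3187, 11.8993) (43.2271, 20.6793) (27.1702, 45) (0, 45)]
6. shoelace: 696.1401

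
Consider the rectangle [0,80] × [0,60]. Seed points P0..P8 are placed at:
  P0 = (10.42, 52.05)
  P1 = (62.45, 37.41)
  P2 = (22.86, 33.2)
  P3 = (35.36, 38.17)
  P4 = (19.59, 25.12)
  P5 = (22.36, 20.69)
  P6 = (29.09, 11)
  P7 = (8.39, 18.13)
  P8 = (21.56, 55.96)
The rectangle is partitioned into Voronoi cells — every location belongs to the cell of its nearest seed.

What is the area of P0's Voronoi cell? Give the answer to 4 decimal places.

Area of P0's cell: 371.4418

1. box [0,80]×[0,60]: [(0, 0) (80, 0) (80, 60) (0, 60)]
2. ⊥bis P0·P1 via (36.435,44.73): [(0, 0) (23.849, 0) (40.7316, 60) (0, 60)]  |A|=1937.4198
3. ⊥bis P0·P2 via (16.64,42.625): [(0, 31.6435) (40.2217, 58.1876) (40.7316, 60) (0, 60)]  |A|=607.1832
4. ⊥bis P0·P3 via (22.89,45.11): [(0, 31.6435) (24.3322, 47.7015) (31.1768, 60) (0, 60)]  |A|=536.7033
5. ⊥bis P0·P4 via (15.005,38.585): [(0, 33.4756) (5.7355, 35.4286) (24.3322, 47.7015) (31.1768, 60) (0, 60)]  |A|=531.4492
6. ⊥bis P0·P5 via (16.39,36.37): [(0, 33.4756) (5.7355, 35.4286) (24.3322, 47.7015) (31.1768, 60) (0, 60)]  |A|=531.4492
7. ⊥bis P0·P6 via (19.755,31.525): [(0, 33.4756) (5.7355, 35.4286) (24.3322, 47.7015) (31.1768, 60) (0, 60)]  |A|=531.4492
8. ⊥bis P0·P7 via (9.405,35.09): [(0, 35.6529) (5.4382, 35.3274) (5.7355, 35.4286) (24.3322, 47.7015) (31.1768, 60) (0, 60)]  |A|=525.529
9. ⊥bis P0·P8 via (15.99,54.005): [(0, 35.6529) (5.4382, 35.3274) (5.7355, 35.4286) (19.3553, 44.4169) (13.8858, 60) (0, 60)]  |A|=371.4418
10. canonical 6-gon: [(0, 35.6529) (5.4382, 35.3274) (5.7355, 35.4286) (19.3553, 44.4169) (13.8858, 60) (0, 60)]
11. shoelace: 371.4418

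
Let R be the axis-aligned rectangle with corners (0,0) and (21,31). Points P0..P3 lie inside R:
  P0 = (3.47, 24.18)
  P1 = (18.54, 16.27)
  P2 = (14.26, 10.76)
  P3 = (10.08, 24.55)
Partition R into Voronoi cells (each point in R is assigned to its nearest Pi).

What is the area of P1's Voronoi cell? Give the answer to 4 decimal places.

1. box [0,21]×[0,31]: [(0, 0) (21, 0) (21, 31) (0, 31)]
2. ⊥bis P1·P0 via (11.005,20.225): [(0.3892, 0) (21, 0) (21, 31) (16.6606, 31)]  |A|=386.7274
3. ⊥bis P1·P2 via (16.4,13.515): [(10.0656, 18.4353) (21, 9.9419) (21, 31) (16.6606, 31)]  |A|=142.3901
4. ⊥bis P1·P3 via (14.31,20.41): [(11.3789, 17.4152) (21, 9.9419) (21, 27.2454)]  |A|=83.2394
5. canonical 3-gon: [(11.3789, 17.4152) (21, 9.9419) (21, 27.2454)]
6. shoelace: 83.2394

Area of P1's cell: 83.2394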